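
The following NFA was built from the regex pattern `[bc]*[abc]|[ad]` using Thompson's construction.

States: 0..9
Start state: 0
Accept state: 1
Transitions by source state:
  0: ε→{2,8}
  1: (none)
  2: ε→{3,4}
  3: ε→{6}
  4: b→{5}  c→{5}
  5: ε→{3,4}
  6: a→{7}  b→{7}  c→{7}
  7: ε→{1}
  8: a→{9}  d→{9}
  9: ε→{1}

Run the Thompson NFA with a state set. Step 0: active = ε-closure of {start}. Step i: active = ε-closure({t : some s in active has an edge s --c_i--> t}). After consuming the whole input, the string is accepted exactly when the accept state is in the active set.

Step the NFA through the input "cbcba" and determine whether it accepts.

Answer: ACCEPT

Trace:
initial (ε-close {0}): {0,2,3,4,6,8}
'c' @ 1: {1,3,4,5,6,7}  (accept∈set)
'b' @ 2: {1,3,4,5,6,7}  (accept∈set)
'c' @ 3: {1,3,4,5,6,7}  (accept∈set)
'b' @ 4: {1,3,4,5,6,7}  (accept∈set)
'a' @ 5: {1,7}  (accept∈set)
final: {1,7}; accept 1 in set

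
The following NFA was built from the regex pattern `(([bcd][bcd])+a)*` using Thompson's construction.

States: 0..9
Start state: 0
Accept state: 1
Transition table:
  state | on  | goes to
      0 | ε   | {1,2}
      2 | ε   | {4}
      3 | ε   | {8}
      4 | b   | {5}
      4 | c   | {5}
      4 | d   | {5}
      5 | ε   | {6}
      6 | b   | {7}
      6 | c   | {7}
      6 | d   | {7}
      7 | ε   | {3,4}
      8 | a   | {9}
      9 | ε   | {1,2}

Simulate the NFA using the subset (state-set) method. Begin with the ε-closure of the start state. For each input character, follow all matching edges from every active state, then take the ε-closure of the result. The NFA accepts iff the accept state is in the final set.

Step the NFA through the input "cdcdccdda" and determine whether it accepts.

Answer: ACCEPT

Steps:
S₀ = ε-closure({0}) = {0,1,2,4}
'c' @ 1: {5,6}
'd' @ 2: {3,4,7,8}
'c' @ 3: {5,6}
'd' @ 4: {3,4,7,8}
'c' @ 5: {5,6}
'c' @ 6: {3,4,7,8}
'd' @ 7: {5,6}
'd' @ 8: {3,4,7,8}
'a' @ 9: {1,2,4,9}  ✓accept
final: {1,2,4,9}; accept 1 in set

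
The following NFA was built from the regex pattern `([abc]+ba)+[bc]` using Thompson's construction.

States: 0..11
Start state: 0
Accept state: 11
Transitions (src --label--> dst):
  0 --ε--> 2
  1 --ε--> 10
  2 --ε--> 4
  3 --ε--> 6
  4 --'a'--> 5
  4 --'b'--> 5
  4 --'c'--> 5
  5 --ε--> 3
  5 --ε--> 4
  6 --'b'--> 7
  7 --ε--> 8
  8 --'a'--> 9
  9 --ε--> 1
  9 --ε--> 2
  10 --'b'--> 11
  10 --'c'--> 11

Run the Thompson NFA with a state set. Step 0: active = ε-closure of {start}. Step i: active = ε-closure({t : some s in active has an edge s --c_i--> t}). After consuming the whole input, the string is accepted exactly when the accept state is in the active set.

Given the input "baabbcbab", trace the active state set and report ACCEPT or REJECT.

Answer: ACCEPT

Steps:
start: ε-closure({0}) = {0,2,4}
'b' @ 1: {3,4,5,6}
'a' @ 2: {3,4,5,6}
'a' @ 3: {3,4,5,6}
'b' @ 4: {3,4,5,6,7,8}
'b' @ 5: {3,4,5,6,7,8}
'c' @ 6: {3,4,5,6}
'b' @ 7: {3,4,5,6,7,8}
'a' @ 8: {1,2,3,4,5,6,9,10}
'b' @ 9: {3,4,5,6,7,8,11}  (accept∈set)
end set {3,4,5,6,7,8,11} — state 11 in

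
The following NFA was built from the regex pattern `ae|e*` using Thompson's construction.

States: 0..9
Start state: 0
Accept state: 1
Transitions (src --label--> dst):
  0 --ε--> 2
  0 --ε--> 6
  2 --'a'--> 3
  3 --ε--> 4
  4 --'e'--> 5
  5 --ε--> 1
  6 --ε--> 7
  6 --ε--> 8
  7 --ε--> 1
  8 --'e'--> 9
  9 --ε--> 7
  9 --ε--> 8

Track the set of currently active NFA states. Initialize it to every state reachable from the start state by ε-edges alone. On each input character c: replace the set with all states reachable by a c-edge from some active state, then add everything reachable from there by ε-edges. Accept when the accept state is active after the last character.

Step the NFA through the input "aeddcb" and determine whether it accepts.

S₀ = ε-closure({0}) = {0,1,2,6,7,8}
'a' @ 1: {3,4}
'e' @ 2: {1,5}  [accepting]
'd' @ 3: {}  — state set empty
rest 'dcb' ignored (set empty)
final: {}; accept 1 not in set

Answer: REJECT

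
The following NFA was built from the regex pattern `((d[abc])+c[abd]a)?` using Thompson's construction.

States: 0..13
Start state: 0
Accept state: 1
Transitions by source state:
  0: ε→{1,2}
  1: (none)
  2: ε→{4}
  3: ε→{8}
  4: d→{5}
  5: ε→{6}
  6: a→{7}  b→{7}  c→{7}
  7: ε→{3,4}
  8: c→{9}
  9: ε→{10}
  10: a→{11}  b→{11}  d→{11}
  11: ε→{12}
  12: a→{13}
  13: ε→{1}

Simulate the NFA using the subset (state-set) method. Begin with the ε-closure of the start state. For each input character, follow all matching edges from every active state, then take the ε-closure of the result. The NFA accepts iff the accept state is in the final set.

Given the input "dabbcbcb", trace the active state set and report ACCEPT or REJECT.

start: ε-closure({0}) = {0,1,2,4}
'd' @ 1: {5,6}
'a' @ 2: {3,4,7,8}
'b' @ 3: {}  — no active states
rest 'bcbcb' ignored (set empty)
after full input: {}  (accept=1 not in)

Answer: REJECT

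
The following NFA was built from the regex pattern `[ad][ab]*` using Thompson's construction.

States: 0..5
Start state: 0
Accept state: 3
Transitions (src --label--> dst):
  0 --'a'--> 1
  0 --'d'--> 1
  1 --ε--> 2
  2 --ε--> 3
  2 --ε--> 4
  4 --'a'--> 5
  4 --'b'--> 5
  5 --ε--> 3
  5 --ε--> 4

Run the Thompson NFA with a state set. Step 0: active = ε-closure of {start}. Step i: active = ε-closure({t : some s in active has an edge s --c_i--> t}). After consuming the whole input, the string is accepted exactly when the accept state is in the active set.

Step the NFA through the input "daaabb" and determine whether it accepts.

Answer: ACCEPT

Derivation:
start: ε-closure({0}) = {0}
'd' @ 1: {1,2,3,4}  [accepting]
'a' @ 2: {3,4,5}  [accepting]
'a' @ 3: {3,4,5}  [accepting]
'a' @ 4: {3,4,5}  [accepting]
'b' @ 5: {3,4,5}  [accepting]
'b' @ 6: {3,4,5}  [accepting]
end set {3,4,5} — state 3 in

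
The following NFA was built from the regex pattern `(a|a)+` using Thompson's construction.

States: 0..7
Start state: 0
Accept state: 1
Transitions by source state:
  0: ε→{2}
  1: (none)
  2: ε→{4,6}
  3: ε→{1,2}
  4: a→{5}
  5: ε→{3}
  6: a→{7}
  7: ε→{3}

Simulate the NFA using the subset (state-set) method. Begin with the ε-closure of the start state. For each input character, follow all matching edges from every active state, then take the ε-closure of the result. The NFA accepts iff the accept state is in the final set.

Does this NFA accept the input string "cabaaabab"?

start: ε-closure({0}) = {0,2,4,6}
'c' @ 1: {}  — no active states
rest 'abaaabab' ignored (set empty)
after full input: {}  (accept=1 not in)

Answer: REJECT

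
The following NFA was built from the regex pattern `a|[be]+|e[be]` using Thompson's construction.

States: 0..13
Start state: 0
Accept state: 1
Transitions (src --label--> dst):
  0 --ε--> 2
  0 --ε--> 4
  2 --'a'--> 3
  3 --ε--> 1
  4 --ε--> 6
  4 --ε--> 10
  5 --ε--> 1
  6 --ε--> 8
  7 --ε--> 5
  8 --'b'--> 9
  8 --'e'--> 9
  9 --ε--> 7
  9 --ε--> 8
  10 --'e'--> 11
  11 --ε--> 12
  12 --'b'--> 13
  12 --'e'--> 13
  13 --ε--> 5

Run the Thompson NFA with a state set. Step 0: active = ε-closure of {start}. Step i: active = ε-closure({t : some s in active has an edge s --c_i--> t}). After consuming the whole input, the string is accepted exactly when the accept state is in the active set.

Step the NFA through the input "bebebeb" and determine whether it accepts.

initial (ε-close {0}): {0,2,4,6,8,10}
'b' @ 1: {1,5,7,8,9}  [accepting]
'e' @ 2: {1,5,7,8,9}  [accepting]
'b' @ 3: {1,5,7,8,9}  [accepting]
'e' @ 4: {1,5,7,8,9}  [accepting]
'b' @ 5: {1,5,7,8,9}  [accepting]
'e' @ 6: {1,5,7,8,9}  [accepting]
'b' @ 7: {1,5,7,8,9}  [accepting]
end set {1,5,7,8,9} — state 1 in

Answer: ACCEPT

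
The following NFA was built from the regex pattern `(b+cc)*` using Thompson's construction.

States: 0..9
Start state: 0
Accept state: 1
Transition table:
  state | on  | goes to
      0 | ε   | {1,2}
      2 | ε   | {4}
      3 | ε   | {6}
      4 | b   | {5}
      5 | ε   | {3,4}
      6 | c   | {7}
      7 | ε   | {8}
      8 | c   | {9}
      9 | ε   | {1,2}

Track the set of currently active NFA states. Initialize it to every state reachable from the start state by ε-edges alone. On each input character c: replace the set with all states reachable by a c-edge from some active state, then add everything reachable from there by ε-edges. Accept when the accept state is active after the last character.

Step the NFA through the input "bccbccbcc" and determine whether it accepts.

initial (ε-close {0}): {0,1,2,4}
'b' @ 1: {3,4,5,6}
'c' @ 2: {7,8}
'c' @ 3: {1,2,4,9}  (accept∈set)
'b' @ 4: {3,4,5,6}
'c' @ 5: {7,8}
'c' @ 6: {1,2,4,9}  (accept∈set)
'b' @ 7: {3,4,5,6}
'c' @ 8: {7,8}
'c' @ 9: {1,2,4,9}  (accept∈set)
after full input: {1,2,4,9}  (accept=1 in)

Answer: ACCEPT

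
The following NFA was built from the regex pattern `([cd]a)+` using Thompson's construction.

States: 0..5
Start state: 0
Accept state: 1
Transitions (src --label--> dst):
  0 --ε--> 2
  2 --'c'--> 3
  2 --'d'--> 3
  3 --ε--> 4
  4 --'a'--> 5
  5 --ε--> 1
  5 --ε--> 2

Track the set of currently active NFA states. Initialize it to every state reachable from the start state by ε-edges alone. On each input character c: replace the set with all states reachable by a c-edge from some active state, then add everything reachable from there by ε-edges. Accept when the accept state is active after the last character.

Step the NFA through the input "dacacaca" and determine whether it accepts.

S₀ = ε-closure({0}) = {0,2}
'd' @ 1: {3,4}
'a' @ 2: {1,2,5}  ✓accept
'c' @ 3: {3,4}
'a' @ 4: {1,2,5}  ✓accept
'c' @ 5: {3,4}
'a' @ 6: {1,2,5}  ✓accept
'c' @ 7: {3,4}
'a' @ 8: {1,2,5}  ✓accept
final: {1,2,5}; accept 1 in set

Answer: ACCEPT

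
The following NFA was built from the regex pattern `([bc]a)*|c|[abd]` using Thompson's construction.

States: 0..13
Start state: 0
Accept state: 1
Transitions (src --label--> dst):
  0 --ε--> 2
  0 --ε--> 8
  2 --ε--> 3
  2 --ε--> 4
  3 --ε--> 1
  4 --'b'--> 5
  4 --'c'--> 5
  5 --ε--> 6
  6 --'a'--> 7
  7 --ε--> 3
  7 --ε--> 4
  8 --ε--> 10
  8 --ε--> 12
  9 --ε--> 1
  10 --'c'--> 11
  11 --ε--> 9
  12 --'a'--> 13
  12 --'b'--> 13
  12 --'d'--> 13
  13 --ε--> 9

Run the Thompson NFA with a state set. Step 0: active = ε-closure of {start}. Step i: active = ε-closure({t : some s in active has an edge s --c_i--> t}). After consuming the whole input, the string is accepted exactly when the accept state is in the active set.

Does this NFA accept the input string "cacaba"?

Answer: ACCEPT

Derivation:
initial (ε-close {0}): {0,1,2,3,4,8,10,12}
'c' @ 1: {1,5,6,9,11}  (accept∈set)
'a' @ 2: {1,3,4,7}  (accept∈set)
'c' @ 3: {5,6}
'a' @ 4: {1,3,4,7}  (accept∈set)
'b' @ 5: {5,6}
'a' @ 6: {1,3,4,7}  (accept∈set)
final: {1,3,4,7}; accept 1 in set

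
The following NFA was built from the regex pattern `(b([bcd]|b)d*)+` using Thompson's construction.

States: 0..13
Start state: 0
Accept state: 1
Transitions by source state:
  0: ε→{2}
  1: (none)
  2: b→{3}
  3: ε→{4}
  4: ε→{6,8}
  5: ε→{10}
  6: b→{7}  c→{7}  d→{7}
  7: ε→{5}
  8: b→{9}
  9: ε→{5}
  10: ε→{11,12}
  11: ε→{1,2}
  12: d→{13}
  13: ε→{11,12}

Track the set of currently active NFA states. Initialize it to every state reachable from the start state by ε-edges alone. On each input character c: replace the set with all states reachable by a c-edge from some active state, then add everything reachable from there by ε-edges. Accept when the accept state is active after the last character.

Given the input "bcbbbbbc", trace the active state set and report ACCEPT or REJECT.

Answer: ACCEPT

Trace:
start: ε-closure({0}) = {0,2}
'b' @ 1: {3,4,6,8}
'c' @ 2: {1,2,5,7,10,11,12}  (accept∈set)
'b' @ 3: {3,4,6,8}
'b' @ 4: {1,2,5,7,9,10,11,12}  (accept∈set)
'b' @ 5: {3,4,6,8}
'b' @ 6: {1,2,5,7,9,10,11,12}  (accept∈set)
'b' @ 7: {3,4,6,8}
'c' @ 8: {1,2,5,7,10,11,12}  (accept∈set)
after full input: {1,2,5,7,10,11,12}  (accept=1 in)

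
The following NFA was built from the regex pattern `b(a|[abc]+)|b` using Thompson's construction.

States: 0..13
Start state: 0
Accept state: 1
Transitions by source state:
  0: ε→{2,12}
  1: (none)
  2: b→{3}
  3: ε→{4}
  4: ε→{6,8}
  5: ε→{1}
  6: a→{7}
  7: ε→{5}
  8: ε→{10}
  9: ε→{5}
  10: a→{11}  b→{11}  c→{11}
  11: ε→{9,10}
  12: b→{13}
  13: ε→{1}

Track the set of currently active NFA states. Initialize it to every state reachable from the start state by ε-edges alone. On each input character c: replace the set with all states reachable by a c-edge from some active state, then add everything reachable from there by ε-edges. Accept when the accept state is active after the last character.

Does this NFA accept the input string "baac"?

S₀ = ε-closure({0}) = {0,2,12}
'b' @ 1: {1,3,4,6,8,10,13}  ✓accept
'a' @ 2: {1,5,7,9,10,11}  ✓accept
'a' @ 3: {1,5,9,10,11}  ✓accept
'c' @ 4: {1,5,9,10,11}  ✓accept
after full input: {1,5,9,10,11}  (accept=1 in)

Answer: ACCEPT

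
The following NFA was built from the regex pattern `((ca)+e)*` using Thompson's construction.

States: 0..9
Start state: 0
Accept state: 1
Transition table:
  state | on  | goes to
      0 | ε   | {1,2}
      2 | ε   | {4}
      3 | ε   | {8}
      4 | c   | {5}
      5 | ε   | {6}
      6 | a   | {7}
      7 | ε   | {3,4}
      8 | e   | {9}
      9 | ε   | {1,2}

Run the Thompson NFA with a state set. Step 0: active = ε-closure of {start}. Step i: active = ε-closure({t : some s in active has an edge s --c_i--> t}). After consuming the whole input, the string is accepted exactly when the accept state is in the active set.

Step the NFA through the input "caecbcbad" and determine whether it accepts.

Answer: REJECT

Trace:
S₀ = ε-closure({0}) = {0,1,2,4}
'c' @ 1: {5,6}
'a' @ 2: {3,4,7,8}
'e' @ 3: {1,2,4,9}  ✓accept
'c' @ 4: {5,6}
'b' @ 5: {}  — no active states
rest 'cbad' ignored (set empty)
end set {} — state 1 not in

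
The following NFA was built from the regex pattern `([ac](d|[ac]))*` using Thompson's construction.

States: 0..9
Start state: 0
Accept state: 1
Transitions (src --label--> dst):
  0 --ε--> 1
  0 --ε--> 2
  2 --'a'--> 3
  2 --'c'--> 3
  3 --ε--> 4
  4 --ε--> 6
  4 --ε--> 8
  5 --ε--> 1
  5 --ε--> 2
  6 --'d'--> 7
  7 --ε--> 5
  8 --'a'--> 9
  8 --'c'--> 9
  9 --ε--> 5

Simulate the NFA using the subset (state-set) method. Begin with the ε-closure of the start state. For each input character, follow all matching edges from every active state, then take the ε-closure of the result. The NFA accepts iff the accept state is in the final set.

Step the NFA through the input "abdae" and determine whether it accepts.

S₀ = ε-closure({0}) = {0,1,2}
'a' @ 1: {3,4,6,8}
'b' @ 2: {}  — dead — no transitions
rest 'dae' ignored (set empty)
after full input: {}  (accept=1 not in)

Answer: REJECT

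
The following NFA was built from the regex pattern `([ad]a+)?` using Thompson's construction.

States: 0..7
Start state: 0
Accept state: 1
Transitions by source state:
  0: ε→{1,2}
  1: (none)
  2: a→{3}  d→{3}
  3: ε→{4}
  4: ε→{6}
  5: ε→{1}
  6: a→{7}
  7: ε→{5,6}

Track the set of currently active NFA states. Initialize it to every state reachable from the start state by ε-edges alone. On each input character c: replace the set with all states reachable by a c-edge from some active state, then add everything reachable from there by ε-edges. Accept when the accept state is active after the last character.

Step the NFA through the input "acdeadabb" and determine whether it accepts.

S₀ = ε-closure({0}) = {0,1,2}
'a' @ 1: {3,4,6}
'c' @ 2: {}  — state set empty
rest 'deadabb' ignored (set empty)
final: {}; accept 1 not in set

Answer: REJECT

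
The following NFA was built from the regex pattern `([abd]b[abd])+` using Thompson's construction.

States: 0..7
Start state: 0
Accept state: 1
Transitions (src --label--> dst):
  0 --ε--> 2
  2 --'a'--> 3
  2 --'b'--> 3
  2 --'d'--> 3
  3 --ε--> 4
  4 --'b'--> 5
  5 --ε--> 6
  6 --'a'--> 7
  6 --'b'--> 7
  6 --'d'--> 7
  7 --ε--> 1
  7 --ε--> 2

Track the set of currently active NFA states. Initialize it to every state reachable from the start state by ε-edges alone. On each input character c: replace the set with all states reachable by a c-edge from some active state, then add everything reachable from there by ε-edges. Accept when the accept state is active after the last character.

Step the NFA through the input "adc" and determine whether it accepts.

S₀ = ε-closure({0}) = {0,2}
'a' @ 1: {3,4}
'd' @ 2: {}  — no active states
rest 'c' ignored (set empty)
end set {} — state 1 not in

Answer: REJECT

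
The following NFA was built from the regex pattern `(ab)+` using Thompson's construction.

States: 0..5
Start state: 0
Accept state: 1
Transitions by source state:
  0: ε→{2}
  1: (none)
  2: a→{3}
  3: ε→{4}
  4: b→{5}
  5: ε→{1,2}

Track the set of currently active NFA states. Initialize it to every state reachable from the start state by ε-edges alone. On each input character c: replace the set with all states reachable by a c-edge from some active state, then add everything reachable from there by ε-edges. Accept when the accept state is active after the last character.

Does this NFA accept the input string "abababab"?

Answer: ACCEPT

Derivation:
start: ε-closure({0}) = {0,2}
'a' @ 1: {3,4}
'b' @ 2: {1,2,5}  ✓accept
'a' @ 3: {3,4}
'b' @ 4: {1,2,5}  ✓accept
'a' @ 5: {3,4}
'b' @ 6: {1,2,5}  ✓accept
'a' @ 7: {3,4}
'b' @ 8: {1,2,5}  ✓accept
end set {1,2,5} — state 1 in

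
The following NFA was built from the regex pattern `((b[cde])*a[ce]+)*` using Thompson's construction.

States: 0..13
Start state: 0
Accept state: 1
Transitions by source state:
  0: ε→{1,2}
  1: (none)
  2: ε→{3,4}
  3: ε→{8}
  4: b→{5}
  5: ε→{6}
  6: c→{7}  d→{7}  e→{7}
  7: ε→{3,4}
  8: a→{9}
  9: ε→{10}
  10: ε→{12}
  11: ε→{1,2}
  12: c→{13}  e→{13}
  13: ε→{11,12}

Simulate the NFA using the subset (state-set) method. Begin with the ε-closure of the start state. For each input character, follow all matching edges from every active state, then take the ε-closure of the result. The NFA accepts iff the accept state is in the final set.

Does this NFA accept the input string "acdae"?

Answer: REJECT

Trace:
S₀ = ε-closure({0}) = {0,1,2,3,4,8}
'a' @ 1: {9,10,12}
'c' @ 2: {1,2,3,4,8,11,12,13}  ✓accept
'd' @ 3: {}  — dead — no transitions
rest 'ae' ignored (set empty)
end set {} — state 1 not in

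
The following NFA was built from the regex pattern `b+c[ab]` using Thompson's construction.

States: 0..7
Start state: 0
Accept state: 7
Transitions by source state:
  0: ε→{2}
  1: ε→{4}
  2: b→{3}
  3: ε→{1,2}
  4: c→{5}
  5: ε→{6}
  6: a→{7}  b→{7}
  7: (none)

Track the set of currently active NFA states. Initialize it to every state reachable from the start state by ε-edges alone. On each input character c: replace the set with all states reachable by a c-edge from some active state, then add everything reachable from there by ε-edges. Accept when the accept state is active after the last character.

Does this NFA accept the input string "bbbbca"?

Answer: ACCEPT

Derivation:
start: ε-closure({0}) = {0,2}
'b' @ 1: {1,2,3,4}
'b' @ 2: {1,2,3,4}
'b' @ 3: {1,2,3,4}
'b' @ 4: {1,2,3,4}
'c' @ 5: {5,6}
'a' @ 6: {7}  [accepting]
final: {7}; accept 7 in set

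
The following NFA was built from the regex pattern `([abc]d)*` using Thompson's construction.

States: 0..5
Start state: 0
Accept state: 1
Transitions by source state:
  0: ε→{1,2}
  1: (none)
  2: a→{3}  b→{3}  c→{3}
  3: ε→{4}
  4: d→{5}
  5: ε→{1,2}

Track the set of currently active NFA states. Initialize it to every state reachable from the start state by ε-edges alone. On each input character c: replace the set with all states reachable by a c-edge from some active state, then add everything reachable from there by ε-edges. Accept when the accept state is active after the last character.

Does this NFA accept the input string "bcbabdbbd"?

start: ε-closure({0}) = {0,1,2}
'b' @ 1: {3,4}
'c' @ 2: {}  — no active states
rest 'babdbbd' ignored (set empty)
final: {}; accept 1 not in set

Answer: REJECT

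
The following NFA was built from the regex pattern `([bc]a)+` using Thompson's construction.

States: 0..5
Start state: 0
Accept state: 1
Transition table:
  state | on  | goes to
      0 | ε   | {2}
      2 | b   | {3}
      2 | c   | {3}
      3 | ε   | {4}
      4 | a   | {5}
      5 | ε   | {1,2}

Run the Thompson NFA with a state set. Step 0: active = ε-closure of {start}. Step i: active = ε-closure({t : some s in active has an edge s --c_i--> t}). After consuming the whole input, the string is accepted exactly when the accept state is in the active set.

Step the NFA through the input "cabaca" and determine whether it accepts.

Answer: ACCEPT

Derivation:
initial (ε-close {0}): {0,2}
'c' @ 1: {3,4}
'a' @ 2: {1,2,5}  [accepting]
'b' @ 3: {3,4}
'a' @ 4: {1,2,5}  [accepting]
'c' @ 5: {3,4}
'a' @ 6: {1,2,5}  [accepting]
after full input: {1,2,5}  (accept=1 in)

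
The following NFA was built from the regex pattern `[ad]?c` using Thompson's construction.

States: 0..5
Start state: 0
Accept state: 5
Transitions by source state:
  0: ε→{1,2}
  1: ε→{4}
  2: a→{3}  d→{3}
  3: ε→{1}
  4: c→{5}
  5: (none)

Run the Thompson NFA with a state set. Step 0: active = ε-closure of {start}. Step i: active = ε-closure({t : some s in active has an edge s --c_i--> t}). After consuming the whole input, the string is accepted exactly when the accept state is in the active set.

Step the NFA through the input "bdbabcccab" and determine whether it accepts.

Answer: REJECT

Steps:
start: ε-closure({0}) = {0,1,2,4}
'b' @ 1: {}  — no active states
rest 'dbabcccab' ignored (set empty)
final: {}; accept 5 not in set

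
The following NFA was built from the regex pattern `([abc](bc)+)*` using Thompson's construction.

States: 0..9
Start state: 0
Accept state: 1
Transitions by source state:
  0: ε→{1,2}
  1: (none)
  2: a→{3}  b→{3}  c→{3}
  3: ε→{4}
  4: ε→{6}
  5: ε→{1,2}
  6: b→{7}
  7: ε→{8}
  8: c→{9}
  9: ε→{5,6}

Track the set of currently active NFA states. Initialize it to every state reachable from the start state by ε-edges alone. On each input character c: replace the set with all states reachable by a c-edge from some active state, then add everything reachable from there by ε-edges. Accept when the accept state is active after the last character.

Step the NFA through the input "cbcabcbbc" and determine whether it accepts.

S₀ = ε-closure({0}) = {0,1,2}
'c' @ 1: {3,4,6}
'b' @ 2: {7,8}
'c' @ 3: {1,2,5,6,9}  ✓accept
'a' @ 4: {3,4,6}
'b' @ 5: {7,8}
'c' @ 6: {1,2,5,6,9}  ✓accept
'b' @ 7: {3,4,6,7,8}
'b' @ 8: {7,8}
'c' @ 9: {1,2,5,6,9}  ✓accept
after full input: {1,2,5,6,9}  (accept=1 in)

Answer: ACCEPT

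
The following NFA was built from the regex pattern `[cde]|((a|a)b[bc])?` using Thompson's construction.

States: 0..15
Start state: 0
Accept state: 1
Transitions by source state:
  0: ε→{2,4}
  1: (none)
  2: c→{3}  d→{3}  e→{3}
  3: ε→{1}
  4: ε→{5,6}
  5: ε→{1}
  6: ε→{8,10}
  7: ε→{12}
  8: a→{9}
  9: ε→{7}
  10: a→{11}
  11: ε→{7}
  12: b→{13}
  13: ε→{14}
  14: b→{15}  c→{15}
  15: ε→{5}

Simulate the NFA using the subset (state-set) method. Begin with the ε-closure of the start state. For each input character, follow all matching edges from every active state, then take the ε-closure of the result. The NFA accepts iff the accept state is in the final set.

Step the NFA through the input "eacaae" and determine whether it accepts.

Answer: REJECT

Steps:
initial (ε-close {0}): {0,1,2,4,5,6,8,10}
'e' @ 1: {1,3}  ✓accept
'a' @ 2: {}  — state set empty
rest 'caae' ignored (set empty)
final: {}; accept 1 not in set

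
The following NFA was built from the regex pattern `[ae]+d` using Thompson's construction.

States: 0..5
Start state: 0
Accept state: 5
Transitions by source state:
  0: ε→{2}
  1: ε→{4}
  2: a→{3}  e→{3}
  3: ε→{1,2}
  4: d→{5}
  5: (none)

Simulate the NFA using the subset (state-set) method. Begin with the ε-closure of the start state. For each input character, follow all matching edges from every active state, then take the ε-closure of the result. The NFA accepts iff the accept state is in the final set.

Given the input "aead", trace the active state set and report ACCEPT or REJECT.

Answer: ACCEPT

Derivation:
S₀ = ε-closure({0}) = {0,2}
'a' @ 1: {1,2,3,4}
'e' @ 2: {1,2,3,4}
'a' @ 3: {1,2,3,4}
'd' @ 4: {5}  ✓accept
end set {5} — state 5 in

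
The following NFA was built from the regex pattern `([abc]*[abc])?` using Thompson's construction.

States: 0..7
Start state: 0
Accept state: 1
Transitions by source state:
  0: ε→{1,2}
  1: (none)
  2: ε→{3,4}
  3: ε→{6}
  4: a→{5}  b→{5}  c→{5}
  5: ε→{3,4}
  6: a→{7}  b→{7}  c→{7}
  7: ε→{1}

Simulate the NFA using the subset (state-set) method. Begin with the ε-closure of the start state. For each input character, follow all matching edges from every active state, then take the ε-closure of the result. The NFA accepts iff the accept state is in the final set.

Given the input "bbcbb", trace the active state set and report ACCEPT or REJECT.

S₀ = ε-closure({0}) = {0,1,2,3,4,6}
'b' @ 1: {1,3,4,5,6,7}  [accepting]
'b' @ 2: {1,3,4,5,6,7}  [accepting]
'c' @ 3: {1,3,4,5,6,7}  [accepting]
'b' @ 4: {1,3,4,5,6,7}  [accepting]
'b' @ 5: {1,3,4,5,6,7}  [accepting]
after full input: {1,3,4,5,6,7}  (accept=1 in)

Answer: ACCEPT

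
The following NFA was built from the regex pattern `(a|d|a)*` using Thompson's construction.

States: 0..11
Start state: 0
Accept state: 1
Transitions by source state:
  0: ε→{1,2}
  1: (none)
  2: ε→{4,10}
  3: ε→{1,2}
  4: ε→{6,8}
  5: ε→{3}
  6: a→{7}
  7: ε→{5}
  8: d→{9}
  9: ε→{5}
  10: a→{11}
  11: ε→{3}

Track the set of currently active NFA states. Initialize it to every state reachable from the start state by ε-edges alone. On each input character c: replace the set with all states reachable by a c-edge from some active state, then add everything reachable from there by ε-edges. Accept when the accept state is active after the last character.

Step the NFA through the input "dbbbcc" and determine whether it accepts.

Answer: REJECT

Derivation:
start: ε-closure({0}) = {0,1,2,4,6,8,10}
'd' @ 1: {1,2,3,4,5,6,8,9,10}  (accept∈set)
'b' @ 2: {}  — no active states
rest 'bbcc' ignored (set empty)
final: {}; accept 1 not in set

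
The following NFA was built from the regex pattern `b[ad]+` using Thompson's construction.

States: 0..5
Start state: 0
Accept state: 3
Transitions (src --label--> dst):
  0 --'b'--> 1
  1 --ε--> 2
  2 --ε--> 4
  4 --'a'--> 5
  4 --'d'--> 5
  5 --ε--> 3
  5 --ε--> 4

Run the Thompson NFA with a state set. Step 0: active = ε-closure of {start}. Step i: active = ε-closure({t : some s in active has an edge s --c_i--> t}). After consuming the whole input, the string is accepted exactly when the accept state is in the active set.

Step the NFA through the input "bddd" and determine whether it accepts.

Answer: ACCEPT

Steps:
initial (ε-close {0}): {0}
'b' @ 1: {1,2,4}
'd' @ 2: {3,4,5}  [accepting]
'd' @ 3: {3,4,5}  [accepting]
'd' @ 4: {3,4,5}  [accepting]
final: {3,4,5}; accept 3 in set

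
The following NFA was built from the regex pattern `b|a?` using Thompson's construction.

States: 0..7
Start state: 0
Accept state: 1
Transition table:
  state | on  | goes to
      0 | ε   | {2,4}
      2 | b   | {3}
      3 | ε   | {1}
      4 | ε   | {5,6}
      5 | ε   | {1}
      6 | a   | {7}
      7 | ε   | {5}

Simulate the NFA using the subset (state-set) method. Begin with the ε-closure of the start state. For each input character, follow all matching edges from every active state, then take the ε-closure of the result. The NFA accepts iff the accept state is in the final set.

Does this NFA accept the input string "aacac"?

S₀ = ε-closure({0}) = {0,1,2,4,5,6}
'a' @ 1: {1,5,7}  (accept∈set)
'a' @ 2: {}  — dead — no transitions
rest 'cac' ignored (set empty)
final: {}; accept 1 not in set

Answer: REJECT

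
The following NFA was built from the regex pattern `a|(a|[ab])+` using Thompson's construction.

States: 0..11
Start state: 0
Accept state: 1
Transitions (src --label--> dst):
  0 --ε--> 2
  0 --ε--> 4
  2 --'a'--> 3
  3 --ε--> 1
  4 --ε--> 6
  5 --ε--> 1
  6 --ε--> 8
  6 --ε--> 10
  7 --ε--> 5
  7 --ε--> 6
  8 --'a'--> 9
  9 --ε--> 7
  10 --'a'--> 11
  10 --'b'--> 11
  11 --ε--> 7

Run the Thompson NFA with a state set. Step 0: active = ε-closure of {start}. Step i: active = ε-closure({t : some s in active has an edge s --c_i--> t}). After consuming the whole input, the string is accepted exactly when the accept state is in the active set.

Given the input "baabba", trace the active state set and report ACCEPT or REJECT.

Answer: ACCEPT

Trace:
S₀ = ε-closure({0}) = {0,2,4,6,8,10}
'b' @ 1: {1,5,6,7,8,10,11}  ✓accept
'a' @ 2: {1,5,6,7,8,9,10,11}  ✓accept
'a' @ 3: {1,5,6,7,8,9,10,11}  ✓accept
'b' @ 4: {1,5,6,7,8,10,11}  ✓accept
'b' @ 5: {1,5,6,7,8,10,11}  ✓accept
'a' @ 6: {1,5,6,7,8,9,10,11}  ✓accept
end set {1,5,6,7,8,9,10,11} — state 1 in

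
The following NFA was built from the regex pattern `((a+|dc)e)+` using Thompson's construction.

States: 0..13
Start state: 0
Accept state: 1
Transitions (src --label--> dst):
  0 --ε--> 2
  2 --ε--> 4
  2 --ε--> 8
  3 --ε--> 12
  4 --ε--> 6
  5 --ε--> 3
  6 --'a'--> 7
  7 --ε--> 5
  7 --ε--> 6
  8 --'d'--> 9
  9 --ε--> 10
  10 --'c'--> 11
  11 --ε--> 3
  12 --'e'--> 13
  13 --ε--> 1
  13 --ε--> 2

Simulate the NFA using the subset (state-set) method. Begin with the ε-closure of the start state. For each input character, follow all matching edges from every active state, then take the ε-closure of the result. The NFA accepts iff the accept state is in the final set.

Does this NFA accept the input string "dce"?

start: ε-closure({0}) = {0,2,4,6,8}
'd' @ 1: {9,10}
'c' @ 2: {3,11,12}
'e' @ 3: {1,2,4,6,8,13}  (accept∈set)
after full input: {1,2,4,6,8,13}  (accept=1 in)

Answer: ACCEPT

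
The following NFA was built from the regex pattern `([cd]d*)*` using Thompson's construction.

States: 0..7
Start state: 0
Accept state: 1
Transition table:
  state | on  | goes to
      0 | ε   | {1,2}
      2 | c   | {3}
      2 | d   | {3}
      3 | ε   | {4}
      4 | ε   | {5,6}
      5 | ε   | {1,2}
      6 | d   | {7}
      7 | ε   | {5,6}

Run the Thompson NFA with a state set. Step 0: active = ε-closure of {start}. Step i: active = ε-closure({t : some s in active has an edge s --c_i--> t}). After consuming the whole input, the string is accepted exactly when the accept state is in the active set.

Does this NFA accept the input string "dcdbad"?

initial (ε-close {0}): {0,1,2}
'd' @ 1: {1,2,3,4,5,6}  [accepting]
'c' @ 2: {1,2,3,4,5,6}  [accepting]
'd' @ 3: {1,2,3,4,5,6,7}  [accepting]
'b' @ 4: {}  — state set empty
rest 'ad' ignored (set empty)
final: {}; accept 1 not in set

Answer: REJECT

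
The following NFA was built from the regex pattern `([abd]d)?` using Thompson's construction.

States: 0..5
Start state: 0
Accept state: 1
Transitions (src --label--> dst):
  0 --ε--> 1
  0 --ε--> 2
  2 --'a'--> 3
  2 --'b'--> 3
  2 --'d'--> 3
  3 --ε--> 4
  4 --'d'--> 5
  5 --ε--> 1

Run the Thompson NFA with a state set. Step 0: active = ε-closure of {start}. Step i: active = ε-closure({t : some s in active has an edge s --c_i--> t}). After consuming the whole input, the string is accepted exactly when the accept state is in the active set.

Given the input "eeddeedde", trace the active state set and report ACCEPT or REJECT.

Answer: REJECT

Derivation:
initial (ε-close {0}): {0,1,2}
'e' @ 1: {}  — dead — no transitions
rest 'eddeedde' ignored (set empty)
end set {} — state 1 not in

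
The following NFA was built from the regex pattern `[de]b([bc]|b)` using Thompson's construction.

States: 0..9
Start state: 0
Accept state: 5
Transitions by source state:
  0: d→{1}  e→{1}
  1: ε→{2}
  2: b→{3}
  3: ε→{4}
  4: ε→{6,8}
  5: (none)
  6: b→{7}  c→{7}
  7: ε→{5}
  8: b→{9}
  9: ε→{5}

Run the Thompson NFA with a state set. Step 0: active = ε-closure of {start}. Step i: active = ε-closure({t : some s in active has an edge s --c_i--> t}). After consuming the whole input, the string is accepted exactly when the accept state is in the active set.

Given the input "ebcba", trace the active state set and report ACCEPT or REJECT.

Answer: REJECT

Steps:
start: ε-closure({0}) = {0}
'e' @ 1: {1,2}
'b' @ 2: {3,4,6,8}
'c' @ 3: {5,7}  (accept∈set)
'b' @ 4: {}  — no active states
rest 'a' ignored (set empty)
after full input: {}  (accept=5 not in)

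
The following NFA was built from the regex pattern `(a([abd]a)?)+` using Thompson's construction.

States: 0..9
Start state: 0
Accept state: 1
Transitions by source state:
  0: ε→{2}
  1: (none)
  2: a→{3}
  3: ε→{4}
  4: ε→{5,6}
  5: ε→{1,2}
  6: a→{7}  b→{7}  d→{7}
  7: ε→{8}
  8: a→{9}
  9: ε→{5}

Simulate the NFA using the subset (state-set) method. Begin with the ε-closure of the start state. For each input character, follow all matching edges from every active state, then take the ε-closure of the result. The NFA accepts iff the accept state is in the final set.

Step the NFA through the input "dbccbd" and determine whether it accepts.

Answer: REJECT

Trace:
start: ε-closure({0}) = {0,2}
'd' @ 1: {}  — dead — no transitions
rest 'bccbd' ignored (set empty)
end set {} — state 1 not in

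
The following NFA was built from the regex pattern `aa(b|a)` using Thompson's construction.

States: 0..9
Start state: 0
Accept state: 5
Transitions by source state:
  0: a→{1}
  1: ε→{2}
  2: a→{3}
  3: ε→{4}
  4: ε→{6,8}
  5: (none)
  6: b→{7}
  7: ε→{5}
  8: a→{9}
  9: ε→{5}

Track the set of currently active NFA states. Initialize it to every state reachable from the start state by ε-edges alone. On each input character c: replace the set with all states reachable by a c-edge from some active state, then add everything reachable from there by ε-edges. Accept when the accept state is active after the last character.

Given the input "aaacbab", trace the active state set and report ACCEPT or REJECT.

start: ε-closure({0}) = {0}
'a' @ 1: {1,2}
'a' @ 2: {3,4,6,8}
'a' @ 3: {5,9}  [accepting]
'c' @ 4: {}  — no active states
rest 'bab' ignored (set empty)
final: {}; accept 5 not in set

Answer: REJECT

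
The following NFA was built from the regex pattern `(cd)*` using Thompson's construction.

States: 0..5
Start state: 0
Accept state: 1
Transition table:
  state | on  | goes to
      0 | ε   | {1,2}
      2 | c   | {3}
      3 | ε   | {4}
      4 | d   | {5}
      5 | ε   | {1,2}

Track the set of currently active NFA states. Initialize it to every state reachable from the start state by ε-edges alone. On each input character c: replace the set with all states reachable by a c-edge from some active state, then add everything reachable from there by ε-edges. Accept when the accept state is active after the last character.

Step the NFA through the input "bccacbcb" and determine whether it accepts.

Answer: REJECT

Trace:
start: ε-closure({0}) = {0,1,2}
'b' @ 1: {}  — no active states
rest 'ccacbcb' ignored (set empty)
after full input: {}  (accept=1 not in)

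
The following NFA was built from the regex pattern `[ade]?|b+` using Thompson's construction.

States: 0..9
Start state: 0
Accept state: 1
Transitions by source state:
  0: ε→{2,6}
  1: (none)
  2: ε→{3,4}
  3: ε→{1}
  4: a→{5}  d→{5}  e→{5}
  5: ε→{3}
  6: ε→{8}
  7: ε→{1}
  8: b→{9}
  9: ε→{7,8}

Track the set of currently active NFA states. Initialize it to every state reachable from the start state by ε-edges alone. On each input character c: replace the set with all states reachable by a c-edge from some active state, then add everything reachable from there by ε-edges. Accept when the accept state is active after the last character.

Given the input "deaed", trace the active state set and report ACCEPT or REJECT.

Answer: REJECT

Derivation:
initial (ε-close {0}): {0,1,2,3,4,6,8}
'd' @ 1: {1,3,5}  [accepting]
'e' @ 2: {}  — dead — no transitions
rest 'aed' ignored (set empty)
final: {}; accept 1 not in set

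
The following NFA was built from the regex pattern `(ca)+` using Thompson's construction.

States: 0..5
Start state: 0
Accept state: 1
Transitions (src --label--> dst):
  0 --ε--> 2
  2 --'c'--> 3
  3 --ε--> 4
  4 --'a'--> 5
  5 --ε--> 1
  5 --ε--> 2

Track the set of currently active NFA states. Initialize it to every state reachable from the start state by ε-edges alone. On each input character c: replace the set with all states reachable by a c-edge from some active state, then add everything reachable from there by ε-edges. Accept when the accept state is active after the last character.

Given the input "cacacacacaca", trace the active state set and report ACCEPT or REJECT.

start: ε-closure({0}) = {0,2}
'c' @ 1: {3,4}
'a' @ 2: {1,2,5}  ✓accept
'c' @ 3: {3,4}
'a' @ 4: {1,2,5}  ✓accept
'c' @ 5: {3,4}
'a' @ 6: {1,2,5}  ✓accept
'c' @ 7: {3,4}
'a' @ 8: {1,2,5}  ✓accept
'c' @ 9: {3,4}
'a' @ 10: {1,2,5}  ✓accept
'c' @ 11: {3,4}
'a' @ 12: {1,2,5}  ✓accept
end set {1,2,5} — state 1 in

Answer: ACCEPT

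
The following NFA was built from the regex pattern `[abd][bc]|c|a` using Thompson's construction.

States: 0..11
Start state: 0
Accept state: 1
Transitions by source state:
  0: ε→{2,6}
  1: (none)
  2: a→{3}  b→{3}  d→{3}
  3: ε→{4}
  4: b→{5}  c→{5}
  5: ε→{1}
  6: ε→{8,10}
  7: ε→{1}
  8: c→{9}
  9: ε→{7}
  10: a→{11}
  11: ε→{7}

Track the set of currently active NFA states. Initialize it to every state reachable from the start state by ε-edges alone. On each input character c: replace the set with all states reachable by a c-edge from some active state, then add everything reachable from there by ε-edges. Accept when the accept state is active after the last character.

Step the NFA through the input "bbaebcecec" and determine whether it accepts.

Answer: REJECT

Derivation:
initial (ε-close {0}): {0,2,6,8,10}
'b' @ 1: {3,4}
'b' @ 2: {1,5}  (accept∈set)
'a' @ 3: {}  — no active states
rest 'ebcecec' ignored (set empty)
end set {} — state 1 not in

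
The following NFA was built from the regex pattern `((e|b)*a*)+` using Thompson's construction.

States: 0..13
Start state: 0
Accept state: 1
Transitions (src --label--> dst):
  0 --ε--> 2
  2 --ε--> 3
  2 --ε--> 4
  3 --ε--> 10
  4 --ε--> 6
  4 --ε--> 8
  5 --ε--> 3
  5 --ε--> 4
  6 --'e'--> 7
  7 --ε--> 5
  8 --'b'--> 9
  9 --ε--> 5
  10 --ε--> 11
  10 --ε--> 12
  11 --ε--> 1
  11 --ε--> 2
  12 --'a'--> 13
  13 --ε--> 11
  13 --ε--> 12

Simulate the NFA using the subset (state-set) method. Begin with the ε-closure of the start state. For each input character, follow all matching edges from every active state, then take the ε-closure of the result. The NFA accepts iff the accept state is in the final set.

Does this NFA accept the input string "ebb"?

S₀ = ε-closure({0}) = {0,1,2,3,4,6,8,10,11,12}
'e' @ 1: {1,2,3,4,5,6,7,8,10,11,12}  [accepting]
'b' @ 2: {1,2,3,4,5,6,8,9,10,11,12}  [accepting]
'b' @ 3: {1,2,3,4,5,6,8,9,10,11,12}  [accepting]
after full input: {1,2,3,4,5,6,8,9,10,11,12}  (accept=1 in)

Answer: ACCEPT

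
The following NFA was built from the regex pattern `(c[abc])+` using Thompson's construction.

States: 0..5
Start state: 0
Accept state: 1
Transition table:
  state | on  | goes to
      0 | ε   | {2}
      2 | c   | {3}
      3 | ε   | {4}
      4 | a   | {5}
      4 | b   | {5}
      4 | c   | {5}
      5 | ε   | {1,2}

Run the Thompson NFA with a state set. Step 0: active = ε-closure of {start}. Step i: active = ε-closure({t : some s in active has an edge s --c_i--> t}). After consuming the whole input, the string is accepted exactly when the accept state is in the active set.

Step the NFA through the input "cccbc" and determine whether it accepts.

S₀ = ε-closure({0}) = {0,2}
'c' @ 1: {3,4}
'c' @ 2: {1,2,5}  [accepting]
'c' @ 3: {3,4}
'b' @ 4: {1,2,5}  [accepting]
'c' @ 5: {3,4}
final: {3,4}; accept 1 not in set

Answer: REJECT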